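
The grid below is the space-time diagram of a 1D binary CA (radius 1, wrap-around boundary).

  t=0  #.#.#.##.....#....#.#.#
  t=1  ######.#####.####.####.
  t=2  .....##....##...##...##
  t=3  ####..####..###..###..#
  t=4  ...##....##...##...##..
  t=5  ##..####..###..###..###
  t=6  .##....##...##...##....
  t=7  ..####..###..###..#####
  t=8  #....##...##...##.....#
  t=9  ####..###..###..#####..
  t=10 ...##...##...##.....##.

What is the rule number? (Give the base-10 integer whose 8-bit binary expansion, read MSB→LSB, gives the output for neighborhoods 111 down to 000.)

117

  ###|.  b7=0 t=1,i=1
  ##.|#  b6=1 t=0,i=0
  #.#|#  b5=1 t=0,i=1
  #..|#  b4=1 t=0,i=8
  .##|.  b3=0 t=0,i=6
  .#.|#  b2=1 t=0,i=2
  ..#|.  b1=0 t=0,i=12
  ...|#  b0=1 t=0,i=9
  bits 01110101 = 117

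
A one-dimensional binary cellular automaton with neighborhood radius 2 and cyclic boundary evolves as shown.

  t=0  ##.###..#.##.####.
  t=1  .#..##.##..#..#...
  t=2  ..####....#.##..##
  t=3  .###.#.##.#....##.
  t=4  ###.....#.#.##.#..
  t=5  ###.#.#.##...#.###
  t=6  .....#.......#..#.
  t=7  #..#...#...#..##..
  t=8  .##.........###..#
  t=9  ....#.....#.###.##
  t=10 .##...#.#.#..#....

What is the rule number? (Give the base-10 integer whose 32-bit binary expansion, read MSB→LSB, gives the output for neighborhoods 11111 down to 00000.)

270395106

  nb #####: next=.  (t=5,i=0, bit31=0)
  nb ####.: next=.  (t=0,i=15, bit30=0)
  nb ###.#: next=.  (t=0,i=16, bit29=0)
  nb ###..: next=#  (t=0,i=5, bit28=1)
  nb ##.##: next=.  (t=0,i=2, bit27=0)
  nb ##.#.: next=.  (t=3,i=4, bit26=0)
  nb ##..#: next=.  (t=0,i=6, bit25=0)
  nb ##...: next=.  (t=2,i=6, bit24=0)
  nb #.###: next=.  (t=0,i=3, bit23=0)
  nb #.##.: next=.  (t=0,i=0, bit22=0)
  nb #.#.#: next=.  (t=3,i=5, bit21=0)
  nb #.#..: next=#  (t=3,i=10, bit20=1)
  nb #..##: next=#  (t=1,i=3, bit19=1)
  nb #..#.: next=#  (t=0,i=7, bit18=1)
  nb #...#: next=.  (t=5,i=11, bit17=0)
  nb #....: next=#  (t=1,i=16, bit16=1)
  nb .####: next=#  (t=0,i=14, bit15=1)
  nb .###.: next=#  (t=0,i=4, bit14=1)
  nb .##.#: next=#  (t=0,i=1, bit13=1)
  nb .##..: next=.  (t=1,i=8, bit12=0)
  nb .#.##: next=.  (t=0,i=9, bit11=0)
  nb .#.#.: next=#  (t=4,i=9, bit10=1)
  nb .#..#: next=#  (t=1,i=2, bit9=1)
  nb .#...: next=.  (t=1,i=15, bit8=0)
  nb ..###: next=#  (t=2,i=2, bit7=1)
  nb ..##.: next=#  (t=1,i=4, bit6=1)
  nb ..#.#: next=#  (t=0,i=8, bit5=1)
  nb ..#..: next=.  (t=1,i=1, bit4=0)
  nb ...##: next=.  (t=3,i=14, bit3=0)
  nb ...#.: next=.  (t=1,i=0, bit2=0)
  nb ....#: next=#  (t=1,i=17, bit1=1)
  nb .....: next=.  (t=4,i=5, bit0=0)
  bits 00010000000111011110011011100010 = 270395106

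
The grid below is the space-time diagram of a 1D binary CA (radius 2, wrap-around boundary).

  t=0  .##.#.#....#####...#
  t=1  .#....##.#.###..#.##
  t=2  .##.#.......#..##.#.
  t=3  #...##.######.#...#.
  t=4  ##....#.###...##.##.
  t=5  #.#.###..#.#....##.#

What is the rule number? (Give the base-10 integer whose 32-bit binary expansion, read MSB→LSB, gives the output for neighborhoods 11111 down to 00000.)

  [31] ##### => #  t=0,i=13
  [30] ####. => .  t=0,i=14
  [29] ###.# => .  t=3,i=12
  [28] ###.. => .  t=0,i=15
  [27] ##.## => #  t=3,i=6
  [26] ##.#. => .  t=0,i=3
  [25] ##..# => .  t=1,i=14
  [24] ##... => #  t=0,i=16
  [23] #.### => .  t=1,i=11
  [22] #.##. => #  t=0,i=1
  [21] #.#.# => .  t=0,i=4
  [20] #.#.. => #  t=0,i=6
  [19] #..## => #  t=2,i=0
  [18] #..#. => #  t=1,i=15
  [17] #...# => .  t=0,i=17
  [16] #.... => .  t=0,i=8
  [15] .#### => #  t=0,i=12
  [14] .###. => #  t=1,i=12
  [13] .##.# => .  t=0,i=2
  [12] .##.. => .  t=4,i=1
  [11] .#.## => .  t=0,i=0
  [10] .#.#. => .  t=0,i=5
  [9] .#..# => .  t=2,i=13
  [8] .#... => #  t=0,i=7
  [7] ..### => #  t=0,i=11
  [6] ..##. => .  t=1,i=6
  [5] ..#.# => #  t=0,i=19
  [4] ..#.. => #  t=2,i=12
  [3] ...## => .  t=0,i=10
  [2] ...#. => #  t=0,i=18
  [1] ....# => #  t=0,i=9
  [0] ..... => #  t=2,i=7
  bits 10001001010111001100000110110111 = 2304557495

2304557495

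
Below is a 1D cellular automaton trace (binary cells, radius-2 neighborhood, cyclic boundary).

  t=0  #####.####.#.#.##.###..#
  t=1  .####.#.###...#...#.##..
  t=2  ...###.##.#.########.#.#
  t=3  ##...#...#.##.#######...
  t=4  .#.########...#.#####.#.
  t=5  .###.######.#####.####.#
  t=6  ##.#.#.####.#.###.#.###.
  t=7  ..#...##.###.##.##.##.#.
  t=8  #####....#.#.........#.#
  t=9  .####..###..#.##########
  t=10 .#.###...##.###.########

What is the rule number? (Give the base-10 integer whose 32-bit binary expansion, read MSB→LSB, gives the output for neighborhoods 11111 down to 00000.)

  nb #####: next=#  (t=0,i=1, bit31=1)
  nb ####.: next=#  (t=0,i=3, bit30=1)
  nb ###.#: next=#  (t=0,i=4, bit29=1)
  nb ###..: next=#  (t=0,i=20, bit28=1)
  nb ##.##: next=.  (t=0,i=5, bit27=0)
  nb ##.#.: next=#  (t=0,i=10, bit26=1)
  nb ##..#: next=#  (t=0,i=21, bit25=1)
  nb ##...: next=.  (t=1,i=11, bit24=0)
  nb #.###: next=#  (t=0,i=6, bit23=1)
  nb #.##.: next=.  (t=0,i=15, bit22=0)
  nb #.#.#: next=.  (t=0,i=11, bit21=0)
  nb #.#..: next=.  (t=2,i=23, bit20=0)
  nb #..##: next=.  (t=0,i=22, bit19=0)
  nb #..#.: next=.  (t=4,i=0, bit18=0)
  nb #...#: next=#  (t=1,i=12, bit17=1)
  nb #....: next=.  (t=8,i=6, bit16=0)
  nb .####: next=.  (t=0,i=0, bit15=0)
  nb .###.: next=.  (t=0,i=19, bit14=0)
  nb .##.#: next=.  (t=0,i=16, bit13=0)
  nb .##..: next=#  (t=1,i=21, bit12=1)
  nb .#.##: next=#  (t=0,i=14, bit11=1)
  nb .#.#.: next=.  (t=0,i=12, bit10=0)
  nb .#..#: next=#  (t=4,i=23, bit9=1)
  nb .#...: next=#  (t=1,i=15, bit8=1)
  nb ..###: next=.  (t=0,i=23, bit7=0)
  nb ..##.: next=.  (t=3,i=0, bit6=0)
  nb ..#.#: next=#  (t=1,i=18, bit5=1)
  nb ..#..: next=#  (t=1,i=14, bit4=1)
  nb ...##: next=.  (t=1,i=0, bit3=0)
  nb ...#.: next=#  (t=1,i=13, bit2=1)
  nb ....#: next=#  (t=8,i=7, bit1=1)
  nb .....: next=#  (t=8,i=14, bit0=1)
  bits 11110110100000100001101100110111 = 4135721783

4135721783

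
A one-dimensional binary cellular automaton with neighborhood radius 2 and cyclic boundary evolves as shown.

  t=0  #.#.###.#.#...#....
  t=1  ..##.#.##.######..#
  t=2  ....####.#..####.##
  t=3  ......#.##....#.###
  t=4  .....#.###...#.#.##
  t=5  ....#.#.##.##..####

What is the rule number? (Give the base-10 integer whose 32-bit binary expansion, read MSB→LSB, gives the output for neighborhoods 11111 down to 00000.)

3698743572

  nb #####: next=#  (t=1,i=12, bit31=1)
  nb ####.: next=#  (t=1,i=14, bit30=1)
  nb ###.#: next=.  (t=0,i=6, bit29=0)
  nb ###..: next=#  (t=1,i=15, bit28=1)
  nb ##.##: next=#  (t=1,i=9, bit27=1)
  nb ##.#.: next=#  (t=0,i=7, bit26=1)
  nb ##..#: next=.  (t=1,i=16, bit25=0)
  nb ##...: next=.  (t=2,i=0, bit24=0)
  nb #.###: next=.  (t=0,i=4, bit23=0)
  nb #.##.: next=#  (t=1,i=7, bit22=1)
  nb #.#.#: next=#  (t=0,i=2, bit21=1)
  nb #.#..: next=#  (t=0,i=10, bit20=1)
  nb #..##: next=.  (t=1,i=1, bit19=0)
  nb #..#.: next=#  (t=1,i=17, bit18=1)
  nb #...#: next=#  (t=0,i=12, bit17=1)
  nb #....: next=.  (t=0,i=16, bit16=0)
  nb .####: next=.  (t=1,i=11, bit15=0)
  nb .###.: next=#  (t=0,i=5, bit14=1)
  nb .##.#: next=.  (t=1,i=3, bit13=0)
  nb .##..: next=#  (t=2,i=18, bit12=1)
  nb .#.##: next=#  (t=0,i=3, bit11=1)
  nb .#.#.: next=.  (t=0,i=1, bit10=0)
  nb .#..#: next=.  (t=1,i=0, bit9=0)
  nb .#...: next=#  (t=0,i=11, bit8=1)
  nb ..###: next=.  (t=2,i=4, bit7=0)
  nb ..##.: next=.  (t=1,i=2, bit6=0)
  nb ..#.#: next=.  (t=0,i=0, bit5=0)
  nb ..#..: next=#  (t=0,i=14, bit4=1)
  nb ...##: next=.  (t=2,i=3, bit3=0)
  nb ...#.: next=#  (t=0,i=13, bit2=1)
  nb ....#: next=.  (t=0,i=17, bit1=0)
  nb .....: next=.  (t=3,i=2, bit0=0)
  bits 11011100011101100101100100010100 = 3698743572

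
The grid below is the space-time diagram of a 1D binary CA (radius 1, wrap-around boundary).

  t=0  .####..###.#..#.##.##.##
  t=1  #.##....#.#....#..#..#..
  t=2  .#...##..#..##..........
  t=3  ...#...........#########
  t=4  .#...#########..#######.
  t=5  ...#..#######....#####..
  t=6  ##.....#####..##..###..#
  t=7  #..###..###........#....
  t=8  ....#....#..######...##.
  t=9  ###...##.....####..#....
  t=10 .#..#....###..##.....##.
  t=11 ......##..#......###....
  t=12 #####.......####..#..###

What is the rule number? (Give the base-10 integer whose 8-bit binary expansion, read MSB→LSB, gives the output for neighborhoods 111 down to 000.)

  nb ###: next=#  (t=0,i=2, bit7=1)
  nb ##.: next=.  (t=0,i=4, bit6=0)
  nb #.#: next=#  (t=0,i=0, bit5=1)
  nb #..: next=.  (t=0,i=5, bit4=0)
  nb .##: next=.  (t=0,i=1, bit3=0)
  nb .#.: next=.  (t=0,i=11, bit2=0)
  nb ..#: next=.  (t=0,i=6, bit1=0)
  nb ...: next=#  (t=1,i=5, bit0=1)
  bits 10100001 = 161

161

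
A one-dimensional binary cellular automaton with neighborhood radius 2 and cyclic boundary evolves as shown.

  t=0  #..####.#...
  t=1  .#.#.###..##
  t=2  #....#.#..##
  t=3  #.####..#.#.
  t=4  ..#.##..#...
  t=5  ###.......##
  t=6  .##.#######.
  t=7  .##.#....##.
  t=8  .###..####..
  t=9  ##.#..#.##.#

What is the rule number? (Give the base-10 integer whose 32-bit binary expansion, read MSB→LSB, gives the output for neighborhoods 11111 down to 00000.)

  nb #####: next=.  (t=5,i=0, bit31=0)
  nb ####.: next=#  (t=0,i=5, bit30=1)
  nb ###.#: next=#  (t=0,i=6, bit29=1)
  nb ###..: next=#  (t=1,i=7, bit28=1)
  nb ##.##: next=.  (t=6,i=3, bit27=0)
  nb ##.#.: next=#  (t=0,i=7, bit26=1)
  nb ##..#: next=.  (t=1,i=8, bit25=0)
  nb ##...: next=.  (t=2,i=1, bit24=0)
  nb #.###: next=#  (t=1,i=5, bit23=1)
  nb #.##.: next=.  (t=4,i=4, bit22=0)
  nb #.#.#: next=.  (t=1,i=1, bit21=0)
  nb #.#..: next=.  (t=0,i=8, bit20=0)
  nb #..##: next=.  (t=0,i=2, bit19=0)
  nb #..#.: next=.  (t=3,i=7, bit18=0)
  nb #...#: next=#  (t=0,i=10, bit17=1)
  nb #....: next=#  (t=2,i=2, bit16=1)
  nb .####: next=.  (t=0,i=4, bit15=0)
  nb .###.: next=.  (t=1,i=6, bit14=0)
  nb .##.#: next=#  (t=1,i=11, bit13=1)
  nb .##..: next=.  (t=4,i=5, bit12=0)
  nb .#.##: next=.  (t=1,i=4, bit11=0)
  nb .#.#.: next=.  (t=1,i=2, bit10=0)
  nb .#..#: next=#  (t=0,i=1, bit9=1)
  nb .#...: next=.  (t=0,i=9, bit8=0)
  nb ..###: next=#  (t=0,i=3, bit7=1)
  nb ..##.: next=#  (t=1,i=10, bit6=1)
  nb ..#.#: next=#  (t=2,i=5, bit5=1)
  nb ..#..: next=.  (t=0,i=0, bit4=0)
  nb ...##: next=#  (t=5,i=9, bit3=1)
  nb ...#.: next=#  (t=0,i=11, bit2=1)
  nb ....#: next=#  (t=2,i=3, bit1=1)
  nb .....: next=#  (t=4,i=11, bit0=1)
  bits 01110100100000110010001011101111 = 1954751215

1954751215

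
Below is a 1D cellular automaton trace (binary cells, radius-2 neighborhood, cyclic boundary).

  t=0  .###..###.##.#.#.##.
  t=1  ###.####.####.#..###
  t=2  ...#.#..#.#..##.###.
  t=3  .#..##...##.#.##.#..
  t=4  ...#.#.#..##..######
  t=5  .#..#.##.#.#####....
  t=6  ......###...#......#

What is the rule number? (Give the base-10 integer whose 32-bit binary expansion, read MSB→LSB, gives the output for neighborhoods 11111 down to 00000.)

240842114

  ##### -> .   bit 31 = 0  t=1,i=0
  ####. -> .   bit 30 = 0  t=1,i=1
  ###.# -> .   bit 29 = 0  t=0,i=8
  ###.. -> .   bit 28 = 0  t=0,i=3
  ##.## -> #   bit 27 = 1  t=0,i=9
  ##.#. -> #   bit 26 = 1  t=0,i=12
  ##..# -> #   bit 25 = 1  t=0,i=4
  ##... -> .   bit 24 = 0  t=2,i=19
  #.### -> .   bit 23 = 0  t=1,i=4
  #.##. -> #   bit 22 = 1  t=0,i=10
  #.#.# -> .   bit 21 = 0  t=0,i=13
  #.#.. -> #   bit 20 = 1  t=1,i=14
  #..## -> #   bit 19 = 1  t=0,i=0
  #..#. -> .   bit 18 = 0  t=2,i=7
  #...# -> #   bit 17 = 1  t=3,i=7
  #.... -> .   bit 16 = 0  t=2,i=0
  .#### -> #   bit 15 = 1  t=1,i=5
  .###. -> #   bit 14 = 1  t=0,i=2
  .##.# -> #   bit 13 = 1  t=0,i=11
  .##.. -> #   bit 12 = 1  t=0,i=18
  .#.## -> .   bit 11 = 0  t=0,i=16
  .#.#. -> #   bit 10 = 1  t=0,i=14
  .#..# -> .   bit 9 = 0  t=1,i=15
  .#... -> #   bit 8 = 1  t=3,i=18
  ..### -> #   bit 7 = 1  t=0,i=1
  ..##. -> .   bit 6 = 0  t=2,i=13
  ..#.# -> .   bit 5 = 0  t=2,i=3
  ..#.. -> .   bit 4 = 0  t=3,i=1
  ...## -> .   bit 3 = 0  t=3,i=8
  ...#. -> .   bit 2 = 0  t=2,i=2
  ....# -> #   bit 1 = 1  t=2,i=1
  ..... -> .   bit 0 = 0  t=5,i=18
  bits 00001110010110101111010110000010 = 240842114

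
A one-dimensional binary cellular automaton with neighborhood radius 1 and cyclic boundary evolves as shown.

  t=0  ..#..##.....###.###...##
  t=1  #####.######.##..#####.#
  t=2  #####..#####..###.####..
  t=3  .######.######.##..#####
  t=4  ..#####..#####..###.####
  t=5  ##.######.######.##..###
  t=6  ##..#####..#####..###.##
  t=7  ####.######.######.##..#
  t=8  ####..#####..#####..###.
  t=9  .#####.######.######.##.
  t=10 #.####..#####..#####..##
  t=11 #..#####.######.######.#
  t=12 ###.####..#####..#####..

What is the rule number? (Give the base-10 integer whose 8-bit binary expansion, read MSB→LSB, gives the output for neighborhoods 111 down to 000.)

  nb ###: next=#  (t=0,i=13, bit7=1)
  nb ##.: next=#  (t=0,i=6, bit6=1)
  nb #.#: next=.  (t=0,i=15, bit5=0)
  nb #..: next=#  (t=0,i=0, bit4=1)
  nb .##: next=.  (t=0,i=5, bit3=0)
  nb .#.: next=#  (t=0,i=2, bit2=1)
  nb ..#: next=#  (t=0,i=1, bit1=1)
  nb ...: next=#  (t=0,i=8, bit0=1)
  bits 11010111 = 215

215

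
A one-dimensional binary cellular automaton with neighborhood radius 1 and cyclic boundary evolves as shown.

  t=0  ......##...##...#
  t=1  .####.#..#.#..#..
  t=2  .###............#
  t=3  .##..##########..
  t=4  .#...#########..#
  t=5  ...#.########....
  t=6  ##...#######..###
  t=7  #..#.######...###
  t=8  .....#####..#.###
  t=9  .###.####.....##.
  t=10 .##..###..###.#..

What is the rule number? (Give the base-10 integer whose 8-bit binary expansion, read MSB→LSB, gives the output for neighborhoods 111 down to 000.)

  [7] ### => #  t=1,i=2
  [6] ##. => .  t=0,i=7
  [5] #.# => .  t=1,i=5
  [4] #.. => .  t=0,i=0
  [3] .## => #  t=0,i=6
  [2] .#. => .  t=0,i=16
  [1] ..# => .  t=0,i=5
  [0] ... => #  t=0,i=1
  bits 10001001 = 137

137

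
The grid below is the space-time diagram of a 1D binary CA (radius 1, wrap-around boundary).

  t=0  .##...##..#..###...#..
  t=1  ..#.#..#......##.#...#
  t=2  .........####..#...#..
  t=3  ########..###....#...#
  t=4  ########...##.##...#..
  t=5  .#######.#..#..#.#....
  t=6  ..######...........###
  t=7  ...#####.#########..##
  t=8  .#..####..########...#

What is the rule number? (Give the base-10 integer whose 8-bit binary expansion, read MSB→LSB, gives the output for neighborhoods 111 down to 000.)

  [7] ### => #  t=0,i=14
  [6] ##. => #  t=0,i=2
  [5] #.# => .  t=1,i=3
  [4] #.. => .  t=0,i=3
  [3] .## => .  t=0,i=1
  [2] .#. => .  t=0,i=10
  [1] ..# => .  t=0,i=0
  [0] ... => #  t=0,i=4
  bits 11000001 = 193

193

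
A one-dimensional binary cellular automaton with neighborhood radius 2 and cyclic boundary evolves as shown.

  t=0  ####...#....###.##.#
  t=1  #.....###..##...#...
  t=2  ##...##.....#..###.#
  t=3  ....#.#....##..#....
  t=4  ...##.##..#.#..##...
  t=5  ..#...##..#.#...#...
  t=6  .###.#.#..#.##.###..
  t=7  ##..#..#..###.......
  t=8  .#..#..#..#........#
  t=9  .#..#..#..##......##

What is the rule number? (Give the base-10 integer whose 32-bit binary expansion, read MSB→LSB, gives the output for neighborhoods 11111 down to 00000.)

  #####|.  b31=0 t=0,i=1
  ####.|.  b30=0 t=0,i=2
  ###.#|.  b29=0 t=0,i=14
  ###..|.  b28=0 t=0,i=3
  ##.##|.  b27=0 t=0,i=15
  ##.#.|#  b26=1 t=6,i=4
  ##..#|.  b25=0 t=1,i=9
  ##...|.  b24=0 t=0,i=4
  #.###|.  b23=0 t=0,i=19
  #.##.|#  b22=1 t=0,i=16
  #.#.#|.  b21=0 t=6,i=5
  #.#..|#  b20=1 t=3,i=6
  #..##|.  b19=0 t=1,i=10
  #..#.|.  b18=0 t=3,i=14
  #...#|.  b17=0 t=0,i=5
  #....|.  b16=0 t=0,i=9
  .####|#  b15=1 t=0,i=0
  .###.|.  b14=0 t=0,i=13
  .##.#|.  b13=0 t=0,i=17
  .##..|#  b12=1 t=1,i=12
  .#.##|#  b11=1 t=6,i=11
  .#.#.|.  b10=0 t=3,i=5
  .#..#|.  b9=0 t=2,i=13
  .#...|#  b8=1 t=0,i=8
  ..###|#  b7=1 t=0,i=12
  ..##.|.  b6=0 t=1,i=11
  ..#.#|#  b5=1 t=3,i=4
  ..#..|#  b4=1 t=0,i=7
  ...##|#  b3=1 t=0,i=11
  ...#.|#  b2=1 t=0,i=6
  ....#|.  b1=0 t=0,i=10
  .....|.  b0=0 t=1,i=3
  bits 00000100010100001001100110111100 = 72391100

72391100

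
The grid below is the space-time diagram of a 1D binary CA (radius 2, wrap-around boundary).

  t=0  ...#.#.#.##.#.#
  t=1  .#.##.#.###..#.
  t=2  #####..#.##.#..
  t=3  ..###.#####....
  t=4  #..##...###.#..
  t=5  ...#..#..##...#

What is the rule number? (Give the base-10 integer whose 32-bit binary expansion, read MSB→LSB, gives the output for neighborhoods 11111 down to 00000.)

4031212642

  [31] ##### => #  t=2,i=2
  [30] ####. => #  t=2,i=3
  [29] ###.# => #  t=3,i=4
  [28] ###.. => #  t=1,i=10
  [27] ##.## => .  t=3,i=5
  [26] ##.#. => .  t=0,i=11
  [25] ##..# => .  t=1,i=11
  [24] ##... => .  t=3,i=11
  [23] #.### => .  t=1,i=8
  [22] #.##. => #  t=0,i=9
  [21] #.#.# => .  t=0,i=5
  [20] #.#.. => .  t=0,i=14
  [19] #..## => .  t=2,i=14
  [18] #..#. => #  t=1,i=0
  [17] #...# => #  t=0,i=1
  [16] #.... => #  t=3,i=12
  [15] .#### => .  t=2,i=1
  [14] .###. => #  t=1,i=9
  [13] .##.# => #  t=0,i=10
  [12] .##.. => .  t=4,i=4
  [11] .#.## => #  t=0,i=8
  [10] .#.#. => #  t=0,i=4
  [9] .#..# => .  t=1,i=14
  [8] .#... => .  t=0,i=0
  [7] ..### => .  t=2,i=0
  [6] ..##. => #  t=4,i=3
  [5] ..#.# => #  t=0,i=3
  [4] ..#.. => .  t=1,i=13
  [3] ...## => .  t=3,i=1
  [2] ...#. => .  t=0,i=2
  [1] ....# => #  t=3,i=0
  [0] ..... => .  t=3,i=13
  bits 11110000010001110110110001100010 = 4031212642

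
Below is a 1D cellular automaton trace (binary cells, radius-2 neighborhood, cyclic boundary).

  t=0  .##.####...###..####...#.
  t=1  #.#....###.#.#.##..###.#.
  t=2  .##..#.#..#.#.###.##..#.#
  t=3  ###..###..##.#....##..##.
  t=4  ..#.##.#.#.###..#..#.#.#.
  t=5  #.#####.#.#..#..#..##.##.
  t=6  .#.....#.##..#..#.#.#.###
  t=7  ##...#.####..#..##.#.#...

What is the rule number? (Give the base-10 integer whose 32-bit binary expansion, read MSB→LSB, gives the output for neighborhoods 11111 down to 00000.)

  ##### -> .   bit 31 = 0  t=5,i=4
  ####. -> .   bit 30 = 0  t=0,i=6
  ###.# -> .   bit 29 = 0  t=1,i=9
  ###.. -> #   bit 28 = 1  t=0,i=7
  ##.## -> .   bit 27 = 0  t=0,i=3
  ##.#. -> #   bit 26 = 1  t=1,i=10
  ##..# -> .   bit 25 = 0  t=0,i=14
  ##... -> #   bit 24 = 1  t=0,i=8
  #.### -> .   bit 23 = 0  t=0,i=4
  #.##. -> #   bit 22 = 1  t=1,i=15
  #.#.# -> .   bit 21 = 0  t=1,i=0
  #.#.. -> #   bit 20 = 1  t=1,i=2
  #..## -> #   bit 19 = 1  t=0,i=0
  #..#. -> .   bit 18 = 0  t=2,i=4
  #...# -> #   bit 17 = 1  t=0,i=9
  #.... -> .   bit 16 = 0  t=1,i=4
  .#### -> .   bit 15 = 0  t=0,i=5
  .###. -> .   bit 14 = 0  t=0,i=12
  .##.# -> #   bit 13 = 1  t=0,i=2
  .##.. -> #   bit 12 = 1  t=1,i=16
  .#.## -> #   bit 11 = 1  t=1,i=14
  .#.#. -> #   bit 10 = 1  t=1,i=1
  .#..# -> .   bit 9 = 0  t=0,i=24
  .#... -> .   bit 8 = 0  t=1,i=3
  ..### -> #   bit 7 = 1  t=0,i=11
  ..##. -> .   bit 6 = 0  t=0,i=1
  ..#.# -> #   bit 5 = 1  t=2,i=5
  ..#.. -> #   bit 4 = 1  t=0,i=23
  ...## -> .   bit 3 = 0  t=0,i=10
  ...#. -> .   bit 2 = 0  t=0,i=22
  ....# -> #   bit 1 = 1  t=1,i=5
  ..... -> .   bit 0 = 0  t=6,i=4
  bits 00010101010110100011110010110010 = 358235314

358235314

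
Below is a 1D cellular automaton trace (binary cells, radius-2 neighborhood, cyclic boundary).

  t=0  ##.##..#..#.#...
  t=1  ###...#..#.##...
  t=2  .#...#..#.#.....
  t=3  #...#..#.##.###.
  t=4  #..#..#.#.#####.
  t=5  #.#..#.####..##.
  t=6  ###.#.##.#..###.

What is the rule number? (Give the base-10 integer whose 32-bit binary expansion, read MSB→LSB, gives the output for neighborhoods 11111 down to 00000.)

1757244485

  [31] ##### => .  t=4,i=12
  [30] ####. => #  t=4,i=13
  [29] ###.# => #  t=3,i=14
  [28] ###.. => .  t=1,i=2
  [27] ##.## => #  t=0,i=2
  [26] ##.#. => .  t=3,i=15
  [25] ##..# => .  t=0,i=5
  [24] ##... => .  t=1,i=3
  [23] #.### => #  t=3,i=12
  [22] #.##. => .  t=0,i=3
  [21] #.#.# => #  t=4,i=8
  [20] #.#.. => #  t=0,i=12
  [19] #..## => #  t=5,i=12
  [18] #..#. => #  t=0,i=6
  [17] #...# => .  t=0,i=14
  [16] #.... => #  t=2,i=12
  [15] .#### => .  t=4,i=11
  [14] .###. => #  t=1,i=1
  [13] .##.# => #  t=0,i=1
  [12] .##.. => .  t=0,i=4
  [11] .#.## => #  t=1,i=10
  [10] .#.#. => #  t=0,i=11
  [9] .#..# => .  t=0,i=8
  [8] .#... => .  t=0,i=13
  [7] ..### => .  t=1,i=0
  [6] ..##. => #  t=0,i=0
  [5] ..#.# => .  t=0,i=10
  [4] ..#.. => .  t=0,i=7
  [3] ...## => .  t=0,i=15
  [2] ...#. => #  t=1,i=5
  [1] ....# => .  t=2,i=15
  [0] ..... => #  t=2,i=13
  bits 01101000101111010110110001000101 = 1757244485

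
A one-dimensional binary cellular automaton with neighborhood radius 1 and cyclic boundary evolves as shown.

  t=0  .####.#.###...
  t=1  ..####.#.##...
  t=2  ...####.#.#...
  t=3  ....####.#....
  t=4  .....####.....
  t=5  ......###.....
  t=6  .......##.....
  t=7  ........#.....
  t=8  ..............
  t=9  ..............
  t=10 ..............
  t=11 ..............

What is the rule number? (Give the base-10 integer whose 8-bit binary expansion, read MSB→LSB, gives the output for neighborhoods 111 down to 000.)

  ###|#  b7=1 t=0,i=2
  ##.|#  b6=1 t=0,i=4
  #.#|#  b5=1 t=0,i=5
  #..|.  b4=0 t=0,i=11
  .##|.  b3=0 t=0,i=1
  .#.|.  b2=0 t=0,i=6
  ..#|.  b1=0 t=0,i=0
  ...|.  b0=0 t=0,i=12
  bits 11100000 = 224

224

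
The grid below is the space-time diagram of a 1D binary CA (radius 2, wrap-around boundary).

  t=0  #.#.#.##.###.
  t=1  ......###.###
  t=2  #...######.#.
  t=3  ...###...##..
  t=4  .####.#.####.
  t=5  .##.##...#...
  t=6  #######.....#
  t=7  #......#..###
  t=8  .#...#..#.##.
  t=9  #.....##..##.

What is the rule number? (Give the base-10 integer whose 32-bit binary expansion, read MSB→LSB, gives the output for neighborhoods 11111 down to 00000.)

  ##### -> .   bit 31 = 0  t=2,i=6
  ####. -> .   bit 30 = 0  t=2,i=8
  ###.# -> #   bit 29 = 1  t=0,i=11
  ###.. -> .   bit 28 = 0  t=1,i=12
  ##.## -> #   bit 27 = 1  t=0,i=8
  ##.#. -> #   bit 26 = 1  t=0,i=12
  ##..# -> .   bit 25 = 0  t=4,i=12
  ##... -> #   bit 24 = 1  t=1,i=0
  #.### -> .   bit 23 = 0  t=0,i=9
  #.##. -> #   bit 22 = 1  t=0,i=6
  #.#.# -> .   bit 21 = 0  t=0,i=0
  #.#.. -> .   bit 20 = 0  t=2,i=0
  #..## -> .   bit 19 = 0  t=4,i=0
  #..#. -> #   bit 18 = 1  t=8,i=0
  #...# -> .   bit 17 = 0  t=2,i=2
  #.... -> .   bit 16 = 0  t=1,i=1
  .#### -> #   bit 15 = 1  t=2,i=5
  .###. -> #   bit 14 = 1  t=0,i=10
  .##.# -> #   bit 13 = 1  t=0,i=7
  .##.. -> #   bit 12 = 1  t=3,i=10
  .#.## -> .   bit 11 = 0  t=0,i=5
  .#.#. -> .   bit 10 = 0  t=0,i=1
  .#..# -> #   bit 9 = 1  t=7,i=8
  .#... -> .   bit 8 = 0  t=2,i=1
  ..### -> #   bit 7 = 1  t=1,i=6
  ..##. -> #   bit 6 = 1  t=3,i=9
  ..#.# -> .   bit 5 = 0  t=8,i=8
  ..#.. -> .   bit 4 = 0  t=5,i=9
  ...## -> #   bit 3 = 1  t=1,i=5
  ...#. -> .   bit 2 = 0  t=5,i=8
  ....# -> #   bit 1 = 1  t=1,i=4
  ..... -> .   bit 0 = 0  t=1,i=2
  bits 00101101010001001111001011001010 = 759493322

759493322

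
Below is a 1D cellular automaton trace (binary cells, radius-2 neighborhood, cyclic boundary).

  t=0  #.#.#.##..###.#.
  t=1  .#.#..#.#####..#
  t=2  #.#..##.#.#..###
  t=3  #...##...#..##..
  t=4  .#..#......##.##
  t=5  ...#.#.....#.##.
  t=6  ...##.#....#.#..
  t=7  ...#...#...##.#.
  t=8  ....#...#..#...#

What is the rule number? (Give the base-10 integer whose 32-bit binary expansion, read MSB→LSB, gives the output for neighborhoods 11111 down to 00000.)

  ##### -> #   bit 31 = 1  t=1,i=10
  ####. -> .   bit 30 = 0  t=1,i=11
  ###.# -> #   bit 29 = 1  t=0,i=12
  ###.. -> .   bit 28 = 0  t=1,i=12
  ##.## -> #   bit 27 = 1  t=4,i=13
  ##.#. -> .   bit 26 = 0  t=0,i=13
  ##..# -> #   bit 25 = 1  t=0,i=8
  ##... -> .   bit 24 = 0  t=3,i=6
  #.### -> #   bit 23 = 1  t=1,i=8
  #.##. -> #   bit 22 = 1  t=0,i=6
  #.#.# -> .   bit 21 = 0  t=0,i=0
  #.#.. -> .   bit 20 = 0  t=1,i=3
  #..## -> #   bit 19 = 1  t=0,i=9
  #..#. -> #   bit 18 = 1  t=1,i=5
  #...# -> .   bit 17 = 0  t=3,i=2
  #.... -> .   bit 16 = 0  t=4,i=6
  .#### -> .   bit 15 = 0  t=1,i=9
  .###. -> #   bit 14 = 1  t=0,i=11
  .##.# -> .   bit 13 = 0  t=2,i=6
  .##.. -> .   bit 12 = 0  t=0,i=7
  .#.## -> .   bit 11 = 0  t=0,i=5
  .#.#. -> #   bit 10 = 1  t=0,i=1
  .#..# -> .   bit 9 = 0  t=1,i=4
  .#... -> #   bit 8 = 1  t=3,i=1
  ..### -> #   bit 7 = 1  t=0,i=10
  ..##. -> #   bit 6 = 1  t=2,i=5
  ..#.# -> #   bit 5 = 1  t=1,i=6
  ..#.. -> .   bit 4 = 0  t=3,i=0
  ...## -> .   bit 3 = 0  t=3,i=3
  ...#. -> .   bit 2 = 0  t=3,i=8
  ....# -> .   bit 1 = 0  t=4,i=9
  ..... -> .   bit 0 = 0  t=4,i=7
  bits 10101010110011000100010111100000 = 2865513952

2865513952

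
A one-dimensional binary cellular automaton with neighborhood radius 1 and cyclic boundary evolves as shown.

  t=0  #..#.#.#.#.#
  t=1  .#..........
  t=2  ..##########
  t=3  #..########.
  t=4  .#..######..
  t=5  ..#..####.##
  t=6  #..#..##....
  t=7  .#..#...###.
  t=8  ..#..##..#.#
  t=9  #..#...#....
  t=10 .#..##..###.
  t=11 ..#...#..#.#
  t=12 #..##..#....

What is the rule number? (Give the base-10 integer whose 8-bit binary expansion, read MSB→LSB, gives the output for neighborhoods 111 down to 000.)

145

  nb ###: next=#  (t=2,i=3, bit7=1)
  nb ##.: next=.  (t=0,i=0, bit6=0)
  nb #.#: next=.  (t=0,i=4, bit5=0)
  nb #..: next=#  (t=0,i=1, bit4=1)
  nb .##: next=.  (t=0,i=11, bit3=0)
  nb .#.: next=.  (t=0,i=3, bit2=0)
  nb ..#: next=.  (t=0,i=2, bit1=0)
  nb ...: next=#  (t=1,i=3, bit0=1)
  bits 10010001 = 145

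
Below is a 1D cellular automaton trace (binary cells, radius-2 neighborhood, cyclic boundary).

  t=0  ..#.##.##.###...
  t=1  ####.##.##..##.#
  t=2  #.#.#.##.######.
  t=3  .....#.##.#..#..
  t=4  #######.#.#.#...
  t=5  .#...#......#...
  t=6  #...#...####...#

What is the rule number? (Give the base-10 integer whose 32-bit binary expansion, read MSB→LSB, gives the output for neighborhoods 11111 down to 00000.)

  [31] ##### => .  t=1,i=1
  [30] ####. => #  t=1,i=2
  [29] ###.# => .  t=1,i=3
  [28] ###.. => #  t=0,i=12
  [27] ##.## => #  t=0,i=6
  [26] ##.#. => .  t=2,i=15
  [25] ##..# => #  t=1,i=10
  [24] ##... => #  t=0,i=13
  [23] #.### => .  t=0,i=10
  [22] #.##. => .  t=0,i=4
  [21] #.#.# => .  t=2,i=0
  [20] #.#.. => #  t=3,i=10
  [19] #..## => #  t=1,i=11
  [18] #..#. => #  t=3,i=12
  [17] #...# => .  t=4,i=14
  [16] #.... => .  t=0,i=14
  [15] .#### => #  t=1,i=0
  [14] .###. => .  t=0,i=11
  [13] .##.# => #  t=0,i=5
  [12] .##.. => #  t=1,i=9
  [11] .#.## => #  t=0,i=3
  [10] .#.#. => .  t=2,i=1
  [9] .#..# => .  t=3,i=11
  [8] .#... => .  t=3,i=14
  [7] ..### => .  t=4,i=0
  [6] ..##. => #  t=1,i=12
  [5] ..#.# => #  t=0,i=2
  [4] ..#.. => .  t=3,i=13
  [3] ...## => .  t=4,i=15
  [2] ...#. => #  t=0,i=1
  [1] ....# => #  t=0,i=0
  [0] ..... => #  t=0,i=15
  bits 01011011000111001011100001100111 = 1528608871

1528608871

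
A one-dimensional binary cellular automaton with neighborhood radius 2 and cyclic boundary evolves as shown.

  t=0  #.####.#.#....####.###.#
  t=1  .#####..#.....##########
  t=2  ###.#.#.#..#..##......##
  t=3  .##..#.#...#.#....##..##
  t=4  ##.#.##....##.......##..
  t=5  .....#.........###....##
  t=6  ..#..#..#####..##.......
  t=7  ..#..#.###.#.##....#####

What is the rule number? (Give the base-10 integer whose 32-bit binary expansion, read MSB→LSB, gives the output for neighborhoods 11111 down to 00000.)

1791542449

  nb #####: next=.  (t=1,i=3, bit31=0)
  nb ####.: next=#  (t=0,i=4, bit30=1)
  nb ###.#: next=#  (t=0,i=5, bit29=1)
  nb ###..: next=.  (t=1,i=5, bit28=0)
  nb ##.##: next=#  (t=0,i=1, bit27=1)
  nb ##.#.: next=.  (t=0,i=6, bit26=0)
  nb ##..#: next=#  (t=1,i=6, bit25=1)
  nb ##...: next=.  (t=2,i=16, bit24=0)
  nb #.###: next=#  (t=0,i=2, bit23=1)
  nb #.##.: next=#  (t=0,i=23, bit22=1)
  nb #.#.#: next=.  (t=0,i=7, bit21=0)
  nb #.#..: next=.  (t=0,i=9, bit20=0)
  nb #..##: next=#  (t=2,i=13, bit19=1)
  nb #..#.: next=.  (t=1,i=7, bit18=0)
  nb #...#: next=.  (t=3,i=9, bit17=0)
  nb #....: next=.  (t=0,i=11, bit16=0)
  nb .####: next=#  (t=0,i=3, bit15=1)
  nb .###.: next=#  (t=0,i=20, bit14=1)
  nb .##.#: next=.  (t=0,i=0, bit13=0)
  nb .##..: next=.  (t=2,i=15, bit12=0)
  nb .#.##: next=.  (t=4,i=4, bit11=0)
  nb .#.#.: next=#  (t=0,i=8, bit10=1)
  nb .#..#: next=.  (t=2,i=9, bit9=0)
  nb .#...: next=.  (t=0,i=10, bit8=0)
  nb ..###: next=#  (t=0,i=14, bit7=1)
  nb ..##.: next=.  (t=2,i=14, bit6=0)
  nb ..#.#: next=#  (t=3,i=5, bit5=1)
  nb ..#..: next=#  (t=1,i=8, bit4=1)
  nb ...##: next=.  (t=0,i=13, bit3=0)
  nb ...#.: next=.  (t=3,i=10, bit2=0)
  nb ....#: next=.  (t=0,i=12, bit1=0)
  nb .....: next=#  (t=1,i=11, bit0=1)
  bits 01101010110010001100010010110001 = 1791542449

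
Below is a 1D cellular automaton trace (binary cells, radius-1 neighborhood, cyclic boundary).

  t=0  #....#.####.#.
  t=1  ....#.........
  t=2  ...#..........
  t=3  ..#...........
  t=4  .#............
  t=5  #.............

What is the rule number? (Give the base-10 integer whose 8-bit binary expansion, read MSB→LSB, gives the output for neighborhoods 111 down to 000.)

2

  ###|.  b7=0 t=0,i=8
  ##.|.  b6=0 t=0,i=10
  #.#|.  b5=0 t=0,i=6
  #..|.  b4=0 t=0,i=1
  .##|.  b3=0 t=0,i=7
  .#.|.  b2=0 t=0,i=0
  ..#|#  b1=1 t=0,i=4
  ...|.  b0=0 t=0,i=2
  bits 00000010 = 2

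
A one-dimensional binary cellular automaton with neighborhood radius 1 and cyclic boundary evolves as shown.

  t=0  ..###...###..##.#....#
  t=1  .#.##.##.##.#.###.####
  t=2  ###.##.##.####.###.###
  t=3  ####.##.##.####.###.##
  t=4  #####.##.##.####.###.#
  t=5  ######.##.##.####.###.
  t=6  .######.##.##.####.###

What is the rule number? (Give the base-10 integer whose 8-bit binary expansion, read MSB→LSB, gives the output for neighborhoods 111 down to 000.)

  ### -> #   bit 7 = 1  t=0,i=3
  ##. -> #   bit 6 = 1  t=0,i=4
  #.# -> #   bit 5 = 1  t=0,i=15
  #.. -> .   bit 4 = 0  t=0,i=0
  .## -> .   bit 3 = 0  t=0,i=2
  .#. -> #   bit 2 = 1  t=0,i=16
  ..# -> #   bit 1 = 1  t=0,i=1
  ... -> #   bit 0 = 1  t=0,i=6
  bits 11100111 = 231

231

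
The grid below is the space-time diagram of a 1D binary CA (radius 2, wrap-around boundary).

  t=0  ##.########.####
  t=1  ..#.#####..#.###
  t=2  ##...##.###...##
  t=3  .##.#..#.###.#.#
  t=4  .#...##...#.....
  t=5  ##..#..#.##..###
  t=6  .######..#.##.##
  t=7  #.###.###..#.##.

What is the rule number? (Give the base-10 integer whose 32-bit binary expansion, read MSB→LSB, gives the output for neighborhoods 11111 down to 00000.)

  [31] ##### => #  t=0,i=5
  [30] ####. => .  t=0,i=0
  [29] ###.# => .  t=0,i=1
  [28] ###.. => #  t=1,i=8
  [27] ##.## => #  t=0,i=2
  [26] ##.#. => .  t=3,i=3
  [25] ##..# => #  t=1,i=0
  [24] ##... => #  t=2,i=2
  [23] #.### => .  t=0,i=3
  [22] #.##. => #  t=3,i=1
  [21] #.#.# => .  t=3,i=13
  [20] #.#.. => .  t=3,i=4
  [19] #..## => #  t=5,i=12
  [18] #..#. => #  t=1,i=1
  [17] #...# => .  t=2,i=3
  [16] #.... => .  t=4,i=12
  [15] .#### => #  t=0,i=4
  [14] .###. => #  t=1,i=14
  [13] .##.# => .  t=2,i=6
  [12] .##.. => .  t=4,i=6
  [11] .#.## => .  t=1,i=3
  [10] .#.#. => .  t=3,i=14
  [9] .#..# => #  t=3,i=5
  [8] .#... => .  t=4,i=2
  [7] ..### => .  t=2,i=14
  [6] ..##. => .  t=2,i=5
  [5] ..#.# => .  t=1,i=2
  [4] ..#.. => #  t=4,i=1
  [3] ...## => #  t=2,i=4
  [2] ...#. => #  t=4,i=0
  [1] ....# => #  t=4,i=15
  [0] ..... => #  t=4,i=13
  bits 10011011010011001100001000011111 = 2605498911

2605498911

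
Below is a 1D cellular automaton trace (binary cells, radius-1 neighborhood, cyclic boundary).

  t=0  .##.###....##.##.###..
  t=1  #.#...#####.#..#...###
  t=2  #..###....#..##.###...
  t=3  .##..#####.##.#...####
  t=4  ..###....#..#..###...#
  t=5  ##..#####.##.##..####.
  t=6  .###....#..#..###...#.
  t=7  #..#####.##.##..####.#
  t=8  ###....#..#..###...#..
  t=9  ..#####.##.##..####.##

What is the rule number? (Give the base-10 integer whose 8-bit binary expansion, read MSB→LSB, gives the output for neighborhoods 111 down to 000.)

83

  nb ###: next=.  (t=0,i=5, bit7=0)
  nb ##.: next=#  (t=0,i=2, bit6=1)
  nb #.#: next=.  (t=0,i=3, bit5=0)
  nb #..: next=#  (t=0,i=7, bit4=1)
  nb .##: next=.  (t=0,i=1, bit3=0)
  nb .#.: next=.  (t=1,i=2, bit2=0)
  nb ..#: next=#  (t=0,i=0, bit1=1)
  nb ...: next=#  (t=0,i=8, bit0=1)
  bits 01010011 = 83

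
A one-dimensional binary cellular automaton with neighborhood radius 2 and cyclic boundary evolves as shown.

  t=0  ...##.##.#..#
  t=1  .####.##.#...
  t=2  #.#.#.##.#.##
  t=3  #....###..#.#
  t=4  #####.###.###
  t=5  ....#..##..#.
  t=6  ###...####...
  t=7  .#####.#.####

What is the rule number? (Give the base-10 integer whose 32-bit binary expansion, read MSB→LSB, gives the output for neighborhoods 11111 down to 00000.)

861665387

  #####|.  b31=0 t=4,i=0
  ####.|.  b30=0 t=1,i=3
  ###.#|#  b29=1 t=1,i=4
  ###..|#  b28=1 t=3,i=7
  ##.##|.  b27=0 t=0,i=5
  ##.#.|.  b26=0 t=0,i=8
  ##..#|#  b25=1 t=3,i=8
  ##...|#  b24=1 t=3,i=1
  #.###|.  b23=0 t=2,i=11
  #.##.|#  b22=1 t=0,i=6
  #.#.#|.  b21=0 t=2,i=2
  #.#..|#  b20=1 t=0,i=9
  #..##|#  b19=1 t=5,i=6
  #..#.|.  b18=0 t=0,i=11
  #...#|#  b17=1 t=0,i=1
  #....|#  b16=1 t=1,i=11
  .####|#  b15=1 t=1,i=2
  .###.|#  b14=1 t=2,i=12
  .##.#|#  b13=1 t=0,i=4
  .##..|#  b12=1 t=3,i=0
  .#.##|#  b11=1 t=2,i=5
  .#.#.|.  b10=0 t=2,i=3
  .#..#|.  b9=0 t=0,i=10
  .#...|.  b8=0 t=0,i=0
  ..###|.  b7=0 t=1,i=1
  ..##.|#  b6=1 t=0,i=3
  ..#.#|#  b5=1 t=3,i=10
  ..#..|.  b4=0 t=0,i=12
  ...##|#  b3=1 t=0,i=2
  ...#.|.  b2=0 t=5,i=3
  ....#|#  b1=1 t=1,i=12
  .....|#  b0=1 t=5,i=1
  bits 00110011010110111111100001101011 = 861665387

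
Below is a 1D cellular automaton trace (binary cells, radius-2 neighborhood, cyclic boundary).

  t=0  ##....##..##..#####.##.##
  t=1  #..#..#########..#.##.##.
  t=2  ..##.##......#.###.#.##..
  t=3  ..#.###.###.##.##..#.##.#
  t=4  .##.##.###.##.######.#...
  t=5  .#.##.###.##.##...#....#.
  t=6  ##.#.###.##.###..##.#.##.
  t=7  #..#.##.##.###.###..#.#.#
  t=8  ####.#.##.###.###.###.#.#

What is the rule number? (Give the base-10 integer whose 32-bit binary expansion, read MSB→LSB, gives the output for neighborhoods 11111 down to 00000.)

1257066741

  [31] ##### => .  t=0,i=16
  [30] ####. => #  t=0,i=0
  [29] ###.# => .  t=0,i=18
  [28] ###.. => .  t=0,i=1
  [27] ##.## => #  t=0,i=19
  [26] ##.#. => .  t=1,i=24
  [25] ##..# => #  t=0,i=8
  [24] ##... => .  t=0,i=2
  [23] #.### => #  t=0,i=23
  [22] #.##. => #  t=0,i=20
  [21] #.#.# => #  t=2,i=19
  [20] #.#.. => .  t=1,i=0
  [19] #..## => #  t=0,i=9
  [18] #..#. => #  t=1,i=2
  [17] #...# => .  t=5,i=16
  [16] #.... => #  t=0,i=3
  [15] .#### => .  t=0,i=15
  [14] .###. => #  t=2,i=16
  [13] .##.# => .  t=0,i=21
  [12] .##.. => #  t=0,i=7
  [11] .#.## => .  t=1,i=18
  [10] .#.#. => .  t=7,i=21
  [9] .#..# => .  t=1,i=1
  [8] .#... => .  t=4,i=22
  [7] ..### => #  t=0,i=14
  [6] ..##. => #  t=0,i=6
  [5] ..#.# => #  t=1,i=17
  [4] ..#.. => #  t=1,i=3
  [3] ...## => .  t=0,i=5
  [2] ...#. => #  t=2,i=12
  [1] ....# => .  t=0,i=4
  [0] ..... => #  t=2,i=9
  bits 01001010111011010101000011110101 = 1257066741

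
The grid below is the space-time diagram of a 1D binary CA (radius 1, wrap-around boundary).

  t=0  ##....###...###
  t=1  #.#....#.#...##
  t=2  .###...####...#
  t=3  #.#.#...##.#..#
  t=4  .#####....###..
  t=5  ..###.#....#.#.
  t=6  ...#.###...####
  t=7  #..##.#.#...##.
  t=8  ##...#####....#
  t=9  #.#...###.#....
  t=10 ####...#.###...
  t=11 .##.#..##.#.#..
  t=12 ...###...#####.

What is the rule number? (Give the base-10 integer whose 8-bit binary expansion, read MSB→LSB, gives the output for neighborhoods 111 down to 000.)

  nb ###: next=#  (t=0,i=0, bit7=1)
  nb ##.: next=.  (t=0,i=1, bit6=0)
  nb #.#: next=#  (t=1,i=1, bit5=1)
  nb #..: next=#  (t=0,i=2, bit4=1)
  nb .##: next=.  (t=0,i=6, bit3=0)
  nb .#.: next=#  (t=1,i=2, bit2=1)
  nb ..#: next=.  (t=0,i=5, bit1=0)
  nb ...: next=.  (t=0,i=3, bit0=0)
  bits 10110100 = 180

180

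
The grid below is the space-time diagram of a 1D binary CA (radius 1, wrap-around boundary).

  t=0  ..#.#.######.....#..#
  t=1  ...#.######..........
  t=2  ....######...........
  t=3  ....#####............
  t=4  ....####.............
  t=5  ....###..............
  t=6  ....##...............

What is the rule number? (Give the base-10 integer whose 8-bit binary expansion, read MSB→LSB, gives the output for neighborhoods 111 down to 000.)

168

  [7] ### => #  t=0,i=7
  [6] ##. => .  t=0,i=11
  [5] #.# => #  t=0,i=3
  [4] #.. => .  t=0,i=0
  [3] .## => #  t=0,i=6
  [2] .#. => .  t=0,i=2
  [1] ..# => .  t=0,i=1
  [0] ... => .  t=0,i=13
  bits 10101000 = 168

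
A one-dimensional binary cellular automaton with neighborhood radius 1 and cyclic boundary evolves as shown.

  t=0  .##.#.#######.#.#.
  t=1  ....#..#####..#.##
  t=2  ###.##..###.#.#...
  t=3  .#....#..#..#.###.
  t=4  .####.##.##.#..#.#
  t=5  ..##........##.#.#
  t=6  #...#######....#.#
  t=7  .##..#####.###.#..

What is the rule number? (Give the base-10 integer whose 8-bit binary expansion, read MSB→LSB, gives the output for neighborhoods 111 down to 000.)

  nb ###: next=#  (t=0,i=7, bit7=1)
  nb ##.: next=.  (t=0,i=2, bit6=0)
  nb #.#: next=.  (t=0,i=3, bit5=0)
  nb #..: next=#  (t=0,i=17, bit4=1)
  nb .##: next=.  (t=0,i=1, bit3=0)
  nb .#.: next=#  (t=0,i=4, bit2=1)
  nb ..#: next=.  (t=0,i=0, bit1=0)
  nb ...: next=#  (t=1,i=1, bit0=1)
  bits 10010101 = 149

149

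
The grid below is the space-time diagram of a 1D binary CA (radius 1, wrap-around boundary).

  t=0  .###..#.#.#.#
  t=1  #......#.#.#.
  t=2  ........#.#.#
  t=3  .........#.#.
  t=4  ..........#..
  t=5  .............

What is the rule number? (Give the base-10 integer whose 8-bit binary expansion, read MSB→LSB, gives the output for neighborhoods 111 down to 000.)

  [7] ### => .  t=0,i=2
  [6] ##. => .  t=0,i=3
  [5] #.# => #  t=0,i=0
  [4] #.. => .  t=0,i=4
  [3] .## => .  t=0,i=1
  [2] .#. => .  t=0,i=6
  [1] ..# => .  t=0,i=5
  [0] ... => .  t=1,i=2
  bits 00100000 = 32

32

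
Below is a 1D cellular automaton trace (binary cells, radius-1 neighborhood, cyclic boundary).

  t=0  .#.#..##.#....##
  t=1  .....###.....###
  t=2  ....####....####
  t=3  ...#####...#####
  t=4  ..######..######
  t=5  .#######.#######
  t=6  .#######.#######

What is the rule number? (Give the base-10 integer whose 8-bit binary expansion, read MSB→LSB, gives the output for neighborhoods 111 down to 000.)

  ### -> #   bit 7 = 1  t=1,i=6
  ##. -> #   bit 6 = 1  t=0,i=7
  #.# -> .   bit 5 = 0  t=0,i=0
  #.. -> .   bit 4 = 0  t=0,i=4
  .## -> #   bit 3 = 1  t=0,i=6
  .#. -> .   bit 2 = 0  t=0,i=1
  ..# -> #   bit 1 = 1  t=0,i=5
  ... -> .   bit 0 = 0  t=0,i=11
  bits 11001010 = 202

202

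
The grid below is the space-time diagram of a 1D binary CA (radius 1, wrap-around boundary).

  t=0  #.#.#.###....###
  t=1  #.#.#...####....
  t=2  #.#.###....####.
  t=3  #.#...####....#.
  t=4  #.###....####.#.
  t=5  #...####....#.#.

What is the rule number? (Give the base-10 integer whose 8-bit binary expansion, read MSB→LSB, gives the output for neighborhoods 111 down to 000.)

85

  ### -> .   bit 7 = 0  t=0,i=7
  ##. -> #   bit 6 = 1  t=0,i=0
  #.# -> .   bit 5 = 0  t=0,i=1
  #.. -> #   bit 4 = 1  t=0,i=9
  .## -> .   bit 3 = 0  t=0,i=6
  .#. -> #   bit 2 = 1  t=0,i=2
  ..# -> .   bit 1 = 0  t=0,i=12
  ... -> #   bit 0 = 1  t=0,i=10
  bits 01010101 = 85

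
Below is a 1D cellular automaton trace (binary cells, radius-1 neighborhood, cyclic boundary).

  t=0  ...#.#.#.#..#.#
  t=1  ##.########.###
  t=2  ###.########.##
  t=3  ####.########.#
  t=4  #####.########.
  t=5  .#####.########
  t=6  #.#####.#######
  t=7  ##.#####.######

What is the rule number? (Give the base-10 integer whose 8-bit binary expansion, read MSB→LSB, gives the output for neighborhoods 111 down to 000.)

  ###|#  b7=1 t=1,i=0
  ##.|#  b6=1 t=1,i=1
  #.#|#  b5=1 t=0,i=4
  #..|#  b4=1 t=0,i=0
  .##|.  b3=0 t=1,i=3
  .#.|#  b2=1 t=0,i=3
  ..#|.  b1=0 t=0,i=2
  ...|#  b0=1 t=0,i=1
  bits 11110101 = 245

245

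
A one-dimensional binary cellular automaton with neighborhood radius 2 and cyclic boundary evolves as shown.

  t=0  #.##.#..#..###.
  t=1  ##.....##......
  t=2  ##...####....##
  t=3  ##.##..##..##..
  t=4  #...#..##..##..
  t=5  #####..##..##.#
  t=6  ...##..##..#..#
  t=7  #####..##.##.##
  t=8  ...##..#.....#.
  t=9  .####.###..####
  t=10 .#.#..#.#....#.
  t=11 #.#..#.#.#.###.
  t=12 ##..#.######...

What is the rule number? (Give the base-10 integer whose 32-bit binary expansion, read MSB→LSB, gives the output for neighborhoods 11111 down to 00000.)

1353063774

  #####|.  b31=0 t=5,i=1
  ####.|#  b30=1 t=2,i=0
  ###.#|.  b29=0 t=0,i=13
  ###..|#  b28=1 t=2,i=1
  ##.##|.  b27=0 t=3,i=2
  ##.#.|.  b26=0 t=0,i=4
  ##..#|.  b25=0 t=3,i=5
  ##...|.  b24=0 t=1,i=2
  #.###|#  b23=1 t=5,i=14
  #.##.|.  b22=0 t=0,i=2
  #.#.#|#  b21=1 t=0,i=0
  #.#..|.  b20=0 t=0,i=5
  #..##|.  b19=0 t=0,i=10
  #..#.|#  b18=1 t=0,i=7
  #...#|#  b17=1 t=2,i=3
  #....|.  b16=0 t=1,i=3
  .####|.  b15=0 t=2,i=6
  .###.|.  b14=0 t=0,i=12
  .##.#|.  b13=0 t=0,i=3
  .##..|#  b12=1 t=1,i=1
  .#.##|#  b11=1 t=0,i=1
  .#.#.|#  b10=1 t=10,i=2
  .#..#|.  b9=0 t=0,i=6
  .#...|#  b8=1 t=4,i=1
  ..###|.  b7=0 t=0,i=11
  ..##.|#  b6=1 t=1,i=0
  ..#.#|.  b5=0 t=10,i=1
  ..#..|#  b4=1 t=0,i=8
  ...##|#  b3=1 t=1,i=6
  ...#.|#  b2=1 t=4,i=3
  ....#|#  b1=1 t=1,i=5
  .....|.  b0=0 t=1,i=4
  bits 01010000101001100001110101011110 = 1353063774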